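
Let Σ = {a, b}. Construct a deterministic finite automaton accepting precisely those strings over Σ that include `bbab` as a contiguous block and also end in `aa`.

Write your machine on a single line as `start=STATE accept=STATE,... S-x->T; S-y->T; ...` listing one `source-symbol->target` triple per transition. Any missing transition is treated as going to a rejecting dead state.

Build one automaton per condition and run them in lockstep. One (5 states) tracks whether and how much of `bbab` has been seen; the other (3 states) tracks how much of the suffix `aa` has currently been matched. Each combined state is a pair, one component from each; accept when both components accept.
With 9 states:
        a   b  
>  q0   q1  q2 
   q1   q3  q2 
   q2   q1  q4 
   q3   q3  q2 
   q4   q5  q4 
   q5   q3  q6 
   q6   q7  q6 
   q7   q8  q6 
 * q8   q8  q6 
(> = start, * = accepting)

start=q0; accept=q8; q0-a->q1; q0-b->q2; q1-a->q3; q1-b->q2; q2-a->q1; q2-b->q4; q3-a->q3; q3-b->q2; q4-a->q5; q4-b->q4; q5-a->q3; q5-b->q6; q6-a->q7; q6-b->q6; q7-a->q8; q7-b->q6; q8-a->q8; q8-b->q6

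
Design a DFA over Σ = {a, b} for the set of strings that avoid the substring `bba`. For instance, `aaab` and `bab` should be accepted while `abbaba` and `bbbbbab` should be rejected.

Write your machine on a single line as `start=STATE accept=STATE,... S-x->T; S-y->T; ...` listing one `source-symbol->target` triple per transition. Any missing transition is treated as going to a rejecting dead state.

This is the complement of 'contains `bba`'. Use the same substring-matching states — q0 through q3 holding how much of `bba` has just been matched — but flip the accepting set: everything except the trap q3 accepts.
With 4 states:
        a   b  
>* q0   q0  q1 
 * q1   q0  q2 
 * q2   q3  q2 
   q3   q3  q3 
(> = start, * = accepting)

start=q0; accept=q0,q1,q2; q0-a->q0; q0-b->q1; q1-a->q0; q1-b->q2; q2-a->q3; q2-b->q2; q3-a->q3; q3-b->q3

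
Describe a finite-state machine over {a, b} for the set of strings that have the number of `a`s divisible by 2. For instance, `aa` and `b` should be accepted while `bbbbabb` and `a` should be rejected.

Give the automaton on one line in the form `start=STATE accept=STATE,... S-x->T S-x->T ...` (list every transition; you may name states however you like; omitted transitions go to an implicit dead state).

Keep the running count of `a`s modulo 2: each `a` advances along the cycle s0 → s1 → s0 while other symbols loop. Accept at s0.
2 states suffice.
        a   b  
>* s0   s1  s0 
   s1   s0  s1 
(> = start, * = accepting)

start=s0 accept=s0 s0-a->s1 s0-b->s0 s1-a->s0 s1-b->s1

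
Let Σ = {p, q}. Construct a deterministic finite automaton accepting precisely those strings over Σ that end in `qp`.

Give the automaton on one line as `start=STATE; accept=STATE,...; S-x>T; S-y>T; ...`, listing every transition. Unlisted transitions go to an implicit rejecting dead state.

start=S0; accept=S2; S0-p>S0; S0-q>S1; S1-p>S2; S1-q>S1; S2-p>S0; S2-q>S1

Remember how much of `qp` the current input suffix matches. State S0 means no match yet; S1 means the last symbol is `q`; S2 means the last 2 symbols are `qp`. Only S2 accepts. On a mismatch, fall back to the longest proper suffix that is still a prefix of `qp`.
A 3-state machine:
        p   q  
>  S0   S0  S1 
   S1   S2  S1 
 * S2   S0  S1 
(> = start, * = accepting)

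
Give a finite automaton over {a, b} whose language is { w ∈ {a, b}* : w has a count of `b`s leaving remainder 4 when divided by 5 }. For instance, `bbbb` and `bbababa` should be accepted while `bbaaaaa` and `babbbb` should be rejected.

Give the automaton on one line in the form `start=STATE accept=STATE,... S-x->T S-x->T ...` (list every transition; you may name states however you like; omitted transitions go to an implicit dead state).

The only thing that matters is how many `b`s have appeared, reduced mod 5. Use one state per residue: s0 for 0, …, s4 for 4. Reading `b` moves to the next residue; anything else stays put. s4 is accepting.
5 states suffice.
        a   b  
>  s0   s0  s1 
   s1   s1  s2 
   s2   s2  s3 
   s3   s3  s4 
 * s4   s4  s0 
(> = start, * = accepting)

start=s0 accept=s4 s0-a->s0 s0-b->s1 s1-a->s1 s1-b->s2 s2-a->s2 s2-b->s3 s3-a->s3 s3-b->s4 s4-a->s4 s4-b->s0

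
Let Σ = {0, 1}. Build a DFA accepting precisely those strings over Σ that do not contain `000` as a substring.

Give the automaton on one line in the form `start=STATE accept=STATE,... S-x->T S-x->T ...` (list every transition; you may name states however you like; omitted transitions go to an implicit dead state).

Track partial matches of the forbidden pattern `000`. State q3 is a dead state reached once `000` has occurred; every other state accepts. q0 means no part of `000` is currently matched.
        0   1  
>* q0   q1  q0 
 * q1   q2  q0 
 * q2   q3  q0 
   q3   q3  q3 
(> = start, * = accepting)

start=q0 accept=q0,q1,q2 q0-0->q1 q0-1->q0 q1-0->q2 q1-1->q0 q2-0->q3 q2-1->q0 q3-0->q3 q3-1->q3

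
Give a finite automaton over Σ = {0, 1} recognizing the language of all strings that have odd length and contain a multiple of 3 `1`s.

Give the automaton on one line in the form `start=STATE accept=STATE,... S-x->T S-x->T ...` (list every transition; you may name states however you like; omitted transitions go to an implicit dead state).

Handle the two conditions separately and then intersect. One (2 states) tracks the input length modulo 2; the other (3 states) tracks the count of `1`s modulo 3. Each combined state is a pair, one component from each; accept when both components accept.
6 states suffice.
        0   1  
>  q0   q1  q2 
 * q1   q0  q3 
   q2   q3  q4 
   q3   q2  q5 
   q4   q5  q1 
   q5   q4  q0 
(> = start, * = accepting)

start=q0 accept=q1 q0-0->q1 q0-1->q2 q1-0->q0 q1-1->q3 q2-0->q3 q2-1->q4 q3-0->q2 q3-1->q5 q4-0->q5 q4-1->q1 q5-0->q4 q5-1->q0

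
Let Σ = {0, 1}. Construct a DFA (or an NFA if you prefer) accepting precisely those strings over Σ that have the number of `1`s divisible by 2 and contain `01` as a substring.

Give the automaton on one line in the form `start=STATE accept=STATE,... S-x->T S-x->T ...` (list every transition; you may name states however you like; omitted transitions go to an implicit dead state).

Run two small machines in parallel and take their product. One (2 states) tracks the count of `1`s modulo 2; the other (3 states) tracks whether and how much of `01` has been seen. Each combined state is a pair, one component from each; accept when both components accept.
6 states suffice.
       0  1 
>  A   B  C 
   B   B  D 
   C   E  A 
   D   D  F 
   E   E  F 
 * F   F  D 
(> = start, * = accepting)

start=A accept=F A-0->B A-1->C B-0->B B-1->D C-0->E C-1->A D-0->D D-1->F E-0->E E-1->F F-0->F F-1->D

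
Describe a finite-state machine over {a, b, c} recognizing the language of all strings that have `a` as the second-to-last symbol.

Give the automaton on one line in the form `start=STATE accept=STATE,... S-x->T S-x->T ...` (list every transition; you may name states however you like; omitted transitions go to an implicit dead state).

A DFA must remember the last 2 symbols (since which symbol is second-to-last isn't known until the input ends). Use one state per possible window of the last ≤2 symbols; accept from those whose window starts with `a`.
          a    b    c  
>  S0     S1   S2   S3 
   S1     S4   S5   S6 
   S2     S7   S8   S9 
   S3    S10  S11  S12 
 * S4     S4   S5   S6 
 * S5     S7   S8   S9 
 * S6    S10  S11  S12 
   S7     S4   S5   S6 
   S8     S7   S8   S9 
   S9    S10  S11  S12 
   S10    S4   S5   S6 
   S11    S7   S8   S9 
   S12   S10  S11  S12 
(> = start, * = accepting)

start=S0 accept=S4,S5,S6 S0-a->S1 S0-b->S2 S0-c->S3 S1-a->S4 S1-b->S5 S1-c->S6 S2-a->S7 S2-b->S8 S2-c->S9 S3-a->S10 S3-b->S11 S3-c->S12 S4-a->S4 S4-b->S5 S4-c->S6 S5-a->S7 S5-b->S8 S5-c->S9 S6-a->S10 S6-b->S11 S6-c->S12 S7-a->S4 S7-b->S5 S7-c->S6 S8-a->S7 S8-b->S8 S8-c->S9 S9-a->S10 S9-b->S11 S9-c->S12 S10-a->S4 S10-b->S5 S10-c->S6 S11-a->S7 S11-b->S8 S11-c->S9 S12-a->S10 S12-b->S11 S12-c->S12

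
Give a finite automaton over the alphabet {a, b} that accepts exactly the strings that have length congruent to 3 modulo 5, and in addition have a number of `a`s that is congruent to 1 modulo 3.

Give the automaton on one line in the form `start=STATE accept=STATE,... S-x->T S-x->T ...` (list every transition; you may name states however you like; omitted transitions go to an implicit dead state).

start=S0 accept=S8 S0-a->S1 S0-b->S2 S1-a->S3 S1-b->S4 S2-a->S4 S2-b->S5 S3-a->S6 S3-b->S7 S4-a->S7 S4-b->S8 S5-a->S8 S5-b->S6 S6-a->S9 S6-b->S10 S7-a->S10 S7-b->S11 S8-a->S11 S8-b->S9 S9-a->S12 S9-b->S13 S10-a->S13 S10-b->S0 S11-a->S0 S11-b->S12 S12-a->S2 S12-b->S14 S13-a->S14 S13-b->S1 S14-a->S5 S14-b->S3

Run two small machines in parallel and take their product. The first has 5 states tracking the input length modulo 5; the second has 3 states tracking the count of `a`s modulo 3. A product state is a pair (one from each), accepting exactly when both do.
          a    b  
>  S0     S1   S2 
   S1     S3   S4 
   S2     S4   S5 
   S3     S6   S7 
   S4     S7   S8 
   S5     S8   S6 
   S6     S9  S10 
   S7    S10  S11 
 * S8    S11   S9 
   S9    S12  S13 
   S10   S13   S0 
   S11    S0  S12 
   S12    S2  S14 
   S13   S14   S1 
   S14    S5   S3 
(> = start, * = accepting)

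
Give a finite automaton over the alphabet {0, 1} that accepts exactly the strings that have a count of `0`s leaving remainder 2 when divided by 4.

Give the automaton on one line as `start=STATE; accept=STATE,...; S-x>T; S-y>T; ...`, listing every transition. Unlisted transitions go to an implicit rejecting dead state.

start=q0; accept=q2; q0-0>q1; q0-1>q0; q1-0>q2; q1-1>q1; q2-0>q3; q2-1>q2; q3-0>q0; q3-1>q3

The only thing that matters is how many `0`s have appeared, reduced mod 4. Use one state per residue: q0 for 0, …, q3 for 3. Reading `0` moves to the next residue; anything else stays put. q2 is accepting.
        0   1  
>  q0   q1  q0 
   q1   q2  q1 
 * q2   q3  q2 
   q3   q0  q3 
(> = start, * = accepting)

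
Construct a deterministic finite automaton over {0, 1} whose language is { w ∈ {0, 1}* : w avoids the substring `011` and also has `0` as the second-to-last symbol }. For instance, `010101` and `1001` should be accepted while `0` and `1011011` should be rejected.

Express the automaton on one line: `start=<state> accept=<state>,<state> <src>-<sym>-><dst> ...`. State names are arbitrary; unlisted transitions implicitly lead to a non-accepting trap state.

start=S0 accept=S3,S4 S0-0->S1 S0-1->S2 S1-0->S3 S1-1->S4 S2-0->S5 S2-1->S6 S3-0->S3 S3-1->S4 S4-0->S5 S4-1->S7 S5-0->S3 S5-1->S4 S6-0->S5 S6-1->S6 S7-0->S8 S7-1->S7 S8-0->S9 S8-1->S10 S9-0->S9 S9-1->S10 S10-0->S8 S10-1->S7

Handle the two conditions separately and then intersect. The first has 4 states tracking partial matches of the forbidden pattern `011`; the second has 7 states tracking the last 2 symbols read. A product state is a pair (one from each), accepting exactly when both do.
An 11-state machine:
          0    1  
>  S0     S1   S2 
   S1     S3   S4 
   S2     S5   S6 
 * S3     S3   S4 
 * S4     S5   S7 
   S5     S3   S4 
   S6     S5   S6 
   S7     S8   S7 
   S8     S9  S10 
   S9     S9  S10 
   S10    S8   S7 
(> = start, * = accepting)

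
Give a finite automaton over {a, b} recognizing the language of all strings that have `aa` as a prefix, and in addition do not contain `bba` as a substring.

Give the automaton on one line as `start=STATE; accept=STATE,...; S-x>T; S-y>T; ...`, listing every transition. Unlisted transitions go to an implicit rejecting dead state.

start=S0; accept=S3,S6,S8; S0-a>S1; S0-b>S2; S1-a>S3; S1-b>S2; S2-a>S4; S2-b>S5; S3-a>S3; S3-b>S6; S4-a>S4; S4-b>S2; S5-a>S7; S5-b>S5; S6-a>S3; S6-b>S8; S7-a>S7; S7-b>S7; S8-a>S9; S8-b>S8; S9-a>S9; S9-b>S9

Handle the two conditions separately and then intersect. One (4 states) tracks whether the input so far still matches the prefix `aa`; the other (4 states) tracks partial matches of the forbidden pattern `bba`. Each combined state is a pair, one component from each; accept when both components accept.
        a   b  
>  S0   S1  S2 
   S1   S3  S2 
   S2   S4  S5 
 * S3   S3  S6 
   S4   S4  S2 
   S5   S7  S5 
 * S6   S3  S8 
   S7   S7  S7 
 * S8   S9  S8 
   S9   S9  S9 
(> = start, * = accepting)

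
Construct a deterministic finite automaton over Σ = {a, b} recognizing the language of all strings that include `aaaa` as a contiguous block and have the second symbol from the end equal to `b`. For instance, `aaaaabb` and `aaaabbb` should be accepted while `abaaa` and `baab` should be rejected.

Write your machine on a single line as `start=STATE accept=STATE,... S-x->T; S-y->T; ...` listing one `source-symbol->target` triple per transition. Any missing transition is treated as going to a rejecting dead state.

start=s0; accept=s6,s7; s0-a->s1; s0-b->s0; s1-a->s2; s1-b->s0; s2-a->s3; s2-b->s0; s3-a->s4; s3-b->s0; s4-a->s4; s4-b->s5; s5-a->s6; s5-b->s7; s6-a->s4; s6-b->s5; s7-a->s6; s7-b->s7

Build one automaton per condition and run them in lockstep. One (5 states) tracks whether and how much of `aaaa` has been seen; the other (7 states) tracks the last 2 symbols read. Each combined state is a pair, one component from each; accept when both components accept. Equivalent product states are then merged.
An 8-state machine:
        a   b  
>  s0   s1  s0 
   s1   s2  s0 
   s2   s3  s0 
   s3   s4  s0 
   s4   s4  s5 
   s5   s6  s7 
 * s6   s4  s5 
 * s7   s6  s7 
(> = start, * = accepting)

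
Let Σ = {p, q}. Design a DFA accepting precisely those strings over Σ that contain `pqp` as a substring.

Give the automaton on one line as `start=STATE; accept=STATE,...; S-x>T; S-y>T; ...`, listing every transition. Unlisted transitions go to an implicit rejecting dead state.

start=A; accept=D; A-p>B; A-q>A; B-p>B; B-q>C; C-p>D; C-q>A; D-p>D; D-q>D

States A..C record the length of the longest prefix of `pqp` that matches the current input suffix. Reaching D means `pqp` has been seen, and we stay there forever. Accept from D.
       p  q 
>  A   B  A 
   B   B  C 
   C   D  A 
 * D   D  D 
(> = start, * = accepting)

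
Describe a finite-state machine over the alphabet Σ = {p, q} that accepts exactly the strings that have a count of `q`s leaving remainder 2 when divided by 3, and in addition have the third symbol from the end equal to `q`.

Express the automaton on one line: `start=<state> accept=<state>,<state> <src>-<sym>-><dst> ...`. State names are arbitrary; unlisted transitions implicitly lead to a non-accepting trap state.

start=A accept=F,G,K,N A-p->A A-q->B B-p->C B-q->D C-p->E C-q->F D-p->G D-q->H E-p->E E-q->I F-p->J F-q->H G-p->K G-q->H H-p->A H-q->L I-p->J I-q->H J-p->K J-q->H K-p->M K-q->H L-p->C L-q->N M-p->M M-q->H N-p->G N-q->H

Run two small machines in parallel and take their product. One (3 states) tracks the count of `q`s modulo 3; the other (15 states) tracks the last 3 symbols read. Each combined state is a pair, one component from each; accept when both components accept. After merging equivalent states the machine shrinks.
14 states suffice.
       p  q 
>  A   A  B 
   B   C  D 
   C   E  F 
   D   G  H 
   E   E  I 
 * F   J  H 
 * G   K  H 
   H   A  L 
   I   J  H 
   J   K  H 
 * K   M  H 
   L   C  N 
   M   M  H 
 * N   G  H 
(> = start, * = accepting)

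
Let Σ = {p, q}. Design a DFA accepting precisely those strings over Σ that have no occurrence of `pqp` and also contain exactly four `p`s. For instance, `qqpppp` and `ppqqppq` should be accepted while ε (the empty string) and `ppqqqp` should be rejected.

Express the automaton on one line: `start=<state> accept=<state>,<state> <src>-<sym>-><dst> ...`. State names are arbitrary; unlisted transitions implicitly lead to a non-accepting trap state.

Run two small machines in parallel and take their product. One (4 states) tracks partial matches of the forbidden pattern `pqp`; the other (6 states) tracks the count of `p`s, saturating at 5. Each combined state is a pair, one component from each; accept when both components accept. Minimizing collapses redundant product states.
12 states suffice.
          p    q  
>  s0     s1   s0 
   s1     s2   s3 
   s2     s4   s5 
   s3     s6   s7 
   s4     s8   s9 
   s5     s6  s10 
   s6     s6   s6 
   s7     s2   s7 
 * s8     s6   s8 
   s9     s6  s11 
   s10    s4  s10 
   s11    s8  s11 
(> = start, * = accepting)

start=s0 accept=s8 s0-p->s1 s0-q->s0 s1-p->s2 s1-q->s3 s2-p->s4 s2-q->s5 s3-p->s6 s3-q->s7 s4-p->s8 s4-q->s9 s5-p->s6 s5-q->s10 s6-p->s6 s6-q->s6 s7-p->s2 s7-q->s7 s8-p->s6 s8-q->s8 s9-p->s6 s9-q->s11 s10-p->s4 s10-q->s10 s11-p->s8 s11-q->s11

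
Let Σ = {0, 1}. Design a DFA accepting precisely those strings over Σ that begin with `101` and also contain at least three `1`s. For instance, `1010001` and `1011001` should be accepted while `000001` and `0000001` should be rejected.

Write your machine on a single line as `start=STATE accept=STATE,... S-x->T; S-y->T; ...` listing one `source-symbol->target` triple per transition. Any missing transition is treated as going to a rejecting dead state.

Run two small machines in parallel and take their product. One (5 states) tracks whether the input so far still matches the prefix `101`; the other (5 states) tracks the count of `1`s, saturating at 4. Each combined state is a pair, one component from each; accept when both components accept.
With 11 states:
          0    1  
>  q0     q1   q2 
   q1     q1   q3 
   q2     q4   q5 
   q3     q3   q5 
   q4     q3   q6 
   q5     q5   q7 
   q6     q6   q8 
   q7     q7   q9 
 * q8     q8  q10 
   q9     q9   q9 
 * q10   q10  q10 
(> = start, * = accepting)

start=q0; accept=q8,q10; q0-0->q1; q0-1->q2; q1-0->q1; q1-1->q3; q2-0->q4; q2-1->q5; q3-0->q3; q3-1->q5; q4-0->q3; q4-1->q6; q5-0->q5; q5-1->q7; q6-0->q6; q6-1->q8; q7-0->q7; q7-1->q9; q8-0->q8; q8-1->q10; q9-0->q9; q9-1->q9; q10-0->q10; q10-1->q10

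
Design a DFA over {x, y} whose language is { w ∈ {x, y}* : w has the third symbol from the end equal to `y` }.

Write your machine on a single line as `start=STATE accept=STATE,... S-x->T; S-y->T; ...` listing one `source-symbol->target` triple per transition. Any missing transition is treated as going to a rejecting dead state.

Because acceptance depends on a position counted from the end, the machine has to buffer the most recent 3 symbols. Make each state the string of the last up-to-3 symbols read; on input `x` shift the window left and append `x`. Accept when the buffered window has length 3 and begins with `y`.
15 states suffice.
          x    y  
>  S0     S1   S2 
   S1     S3   S4 
   S2     S5   S6 
   S3     S7   S8 
   S4     S9  S10 
   S5    S11  S12 
   S6    S13  S14 
   S7     S7   S8 
   S8     S9  S10 
   S9    S11  S12 
   S10   S13  S14 
 * S11    S7   S8 
 * S12    S9  S10 
 * S13   S11  S12 
 * S14   S13  S14 
(> = start, * = accepting)

start=S0; accept=S11,S12,S13,S14; S0-x->S1; S0-y->S2; S1-x->S3; S1-y->S4; S2-x->S5; S2-y->S6; S3-x->S7; S3-y->S8; S4-x->S9; S4-y->S10; S5-x->S11; S5-y->S12; S6-x->S13; S6-y->S14; S7-x->S7; S7-y->S8; S8-x->S9; S8-y->S10; S9-x->S11; S9-y->S12; S10-x->S13; S10-y->S14; S11-x->S7; S11-y->S8; S12-x->S9; S12-y->S10; S13-x->S11; S13-y->S12; S14-x->S13; S14-y->S14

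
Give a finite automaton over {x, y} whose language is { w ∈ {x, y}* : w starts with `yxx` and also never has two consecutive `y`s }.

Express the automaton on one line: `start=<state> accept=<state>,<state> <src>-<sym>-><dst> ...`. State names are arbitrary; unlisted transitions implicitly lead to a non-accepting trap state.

start=s0 accept=s4,s5 s0-x->s1 s0-y->s2 s1-x->s1 s1-y->s1 s2-x->s3 s2-y->s1 s3-x->s4 s3-y->s1 s4-x->s4 s4-y->s5 s5-x->s4 s5-y->s1

Build one automaton per condition and run them in lockstep. One (5 states) tracks whether the input so far still matches the prefix `yxx`; the other (3 states) tracks partial matches of the forbidden pattern `yy`. Each combined state is a pair, one component from each; accept when both components accept. After merging equivalent states the machine shrinks.
        x   y  
>  s0   s1  s2 
   s1   s1  s1 
   s2   s3  s1 
   s3   s4  s1 
 * s4   s4  s5 
 * s5   s4  s1 
(> = start, * = accepting)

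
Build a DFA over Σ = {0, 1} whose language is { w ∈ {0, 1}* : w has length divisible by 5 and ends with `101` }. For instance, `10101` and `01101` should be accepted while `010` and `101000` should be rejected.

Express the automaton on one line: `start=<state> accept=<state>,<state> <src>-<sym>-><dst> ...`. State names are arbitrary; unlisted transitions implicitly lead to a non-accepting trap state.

Handle the two conditions separately and then intersect. The first has 5 states tracking the input length modulo 5; the second has 4 states tracking how much of the suffix `101` has currently been matched. A product state is a pair (one from each), accepting exactly when both do. After merging equivalent states the machine shrinks.
An 8-state machine:
        0   1  
>  q0   q1  q1 
   q1   q2  q2 
   q2   q3  q4 
   q3   q5  q5 
   q4   q6  q5 
   q5   q0  q0 
   q6   q0  q7 
 * q7   q1  q1 
(> = start, * = accepting)

start=q0 accept=q7 q0-0->q1 q0-1->q1 q1-0->q2 q1-1->q2 q2-0->q3 q2-1->q4 q3-0->q5 q3-1->q5 q4-0->q6 q4-1->q5 q5-0->q0 q5-1->q0 q6-0->q0 q6-1->q7 q7-0->q1 q7-1->q1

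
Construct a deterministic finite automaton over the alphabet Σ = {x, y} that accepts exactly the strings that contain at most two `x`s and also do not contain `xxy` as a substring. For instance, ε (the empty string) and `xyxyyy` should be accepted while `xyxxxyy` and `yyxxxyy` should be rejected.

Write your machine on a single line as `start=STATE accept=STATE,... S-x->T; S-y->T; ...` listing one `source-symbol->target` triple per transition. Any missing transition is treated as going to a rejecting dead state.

start=A; accept=A,B,C,D,G,I; A-x->B; A-y->A; B-x->C; B-y->D; C-x->E; C-y->F; D-x->G; D-y->D; E-x->E; E-y->H; F-x->H; F-y->F; G-x->E; G-y->I; H-x->H; H-y->H; I-x->J; I-y->I; J-x->E; J-y->K; K-x->J; K-y->K

Run two small machines in parallel and take their product. One (4 states) tracks the count of `x`s, saturating at 3; the other (4 states) tracks partial matches of the forbidden pattern `xxy`. Each combined state is a pair, one component from each; accept when both components accept.
       x  y 
>* A   B  A 
 * B   C  D 
 * C   E  F 
 * D   G  D 
   E   E  H 
   F   H  F 
 * G   E  I 
   H   H  H 
 * I   J  I 
   J   E  K 
   K   J  K 
(> = start, * = accepting)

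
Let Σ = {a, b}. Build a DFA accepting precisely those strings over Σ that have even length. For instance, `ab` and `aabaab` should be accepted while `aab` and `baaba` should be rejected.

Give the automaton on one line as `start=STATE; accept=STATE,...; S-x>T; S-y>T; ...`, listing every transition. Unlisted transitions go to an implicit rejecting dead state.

Only the length mod 2 matters, so use a 2-cycle: from any state, every input symbol moves to the next state, wrapping q1 back to q0. Mark q0 accepting.
        a   b  
>* q0   q1  q1 
   q1   q0  q0 
(> = start, * = accepting)

start=q0; accept=q0; q0-a>q1; q0-b>q1; q1-a>q0; q1-b>q0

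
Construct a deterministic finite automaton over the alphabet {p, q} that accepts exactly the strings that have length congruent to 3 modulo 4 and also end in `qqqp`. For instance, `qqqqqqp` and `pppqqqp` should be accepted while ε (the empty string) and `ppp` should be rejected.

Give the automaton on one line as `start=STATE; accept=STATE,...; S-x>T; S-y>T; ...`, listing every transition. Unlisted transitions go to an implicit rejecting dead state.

start=S0; accept=S7; S0-p>S1; S0-q>S1; S1-p>S2; S1-q>S2; S2-p>S3; S2-q>S3; S3-p>S0; S3-q>S4; S4-p>S1; S4-q>S5; S5-p>S2; S5-q>S6; S6-p>S7; S6-q>S3; S7-p>S0; S7-q>S4

Handle the two conditions separately and then intersect. The first has 4 states tracking the input length modulo 4; the second has 5 states tracking how much of the suffix `qqqp` has currently been matched. A product state is a pair (one from each), accepting exactly when both do. Equivalent product states are then merged.
        p   q  
>  S0   S1  S1 
   S1   S2  S2 
   S2   S3  S3 
   S3   S0  S4 
   S4   S1  S5 
   S5   S2  S6 
   S6   S7  S3 
 * S7   S0  S4 
(> = start, * = accepting)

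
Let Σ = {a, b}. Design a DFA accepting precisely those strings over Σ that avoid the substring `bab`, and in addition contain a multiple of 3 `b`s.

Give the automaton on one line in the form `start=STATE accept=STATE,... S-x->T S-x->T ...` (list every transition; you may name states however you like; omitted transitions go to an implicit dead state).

Handle the two conditions separately and then intersect. One (4 states) tracks partial matches of the forbidden pattern `bab`; the other (3 states) tracks the count of `b`s modulo 3. Each combined state is a pair, one component from each; accept when both components accept.
12 states suffice.
          a    b  
>* q0     q0   q1 
   q1     q2   q3 
   q2     q4   q5 
   q3     q6   q7 
   q4     q4   q3 
   q5     q5   q8 
   q6     q9   q8 
 * q7    q10   q1 
   q8     q8  q11 
   q9     q9   q7 
 * q10    q0  q11 
   q11   q11   q5 
(> = start, * = accepting)

start=q0 accept=q0,q7,q10 q0-a->q0 q0-b->q1 q1-a->q2 q1-b->q3 q2-a->q4 q2-b->q5 q3-a->q6 q3-b->q7 q4-a->q4 q4-b->q3 q5-a->q5 q5-b->q8 q6-a->q9 q6-b->q8 q7-a->q10 q7-b->q1 q8-a->q8 q8-b->q11 q9-a->q9 q9-b->q7 q10-a->q0 q10-b->q11 q11-a->q11 q11-b->q5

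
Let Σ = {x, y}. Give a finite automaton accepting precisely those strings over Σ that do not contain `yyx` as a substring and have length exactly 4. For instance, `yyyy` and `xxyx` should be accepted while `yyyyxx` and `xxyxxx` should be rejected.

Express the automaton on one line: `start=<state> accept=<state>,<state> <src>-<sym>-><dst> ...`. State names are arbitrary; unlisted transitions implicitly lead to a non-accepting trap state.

start=A accept=J A-x->B A-y->C B-x->D B-y->E C-x->D C-y->F D-x->G D-y->G E-x->G E-y->H F-x->I F-y->H G-x->J G-y->J H-x->I H-y->J I-x->I I-y->I J-x->I J-y->I

Build one automaton per condition and run them in lockstep. The first has 4 states tracking partial matches of the forbidden pattern `yyx`; the second has 6 states tracking the input length, saturating at 5. A product state is a pair (one from each), accepting exactly when both do. After merging equivalent states the machine shrinks.
10 states suffice.
       x  y 
>  A   B  C 
   B   D  E 
   C   D  F 
   D   G  G 
   E   G  H 
   F   I  H 
   G   J  J 
   H   I  J 
   I   I  I 
 * J   I  I 
(> = start, * = accepting)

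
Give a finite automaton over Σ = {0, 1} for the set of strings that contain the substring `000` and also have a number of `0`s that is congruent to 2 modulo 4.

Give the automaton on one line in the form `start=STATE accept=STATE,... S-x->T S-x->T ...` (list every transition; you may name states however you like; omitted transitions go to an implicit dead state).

Build one automaton per condition and run them in lockstep. One (4 states) tracks whether and how much of `000` has been seen; the other (4 states) tracks the count of `0`s modulo 4. Each combined state is a pair, one component from each; accept when both components accept.
With 16 states:
          0    1  
>  q0     q1   q0 
   q1     q2   q3 
   q2     q4   q5 
   q3     q6   q3 
   q4     q7   q4 
   q5     q8   q5 
   q6     q9   q5 
   q7    q10   q7 
   q8    q11  q12 
   q9     q7  q12 
   q10   q13  q10 
   q11   q10   q0 
   q12   q14  q12 
 * q13    q4  q13 
   q14   q15   q0 
   q15   q13   q3 
(> = start, * = accepting)

start=q0 accept=q13 q0-0->q1 q0-1->q0 q1-0->q2 q1-1->q3 q2-0->q4 q2-1->q5 q3-0->q6 q3-1->q3 q4-0->q7 q4-1->q4 q5-0->q8 q5-1->q5 q6-0->q9 q6-1->q5 q7-0->q10 q7-1->q7 q8-0->q11 q8-1->q12 q9-0->q7 q9-1->q12 q10-0->q13 q10-1->q10 q11-0->q10 q11-1->q0 q12-0->q14 q12-1->q12 q13-0->q4 q13-1->q13 q14-0->q15 q14-1->q0 q15-0->q13 q15-1->q3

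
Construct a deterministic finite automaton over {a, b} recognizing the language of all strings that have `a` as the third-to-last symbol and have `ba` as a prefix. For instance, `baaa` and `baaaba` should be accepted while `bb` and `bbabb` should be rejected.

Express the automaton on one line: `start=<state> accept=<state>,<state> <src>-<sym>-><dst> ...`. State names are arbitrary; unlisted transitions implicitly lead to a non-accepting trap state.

Handle the two conditions separately and then intersect. The first has 15 states tracking the last 3 symbols read; the second has 4 states tracking whether the input so far still matches the prefix `ba`. A product state is a pair (one from each), accepting exactly when both do. Equivalent product states are then merged.
11 states suffice.
          a    b  
>  s0     s1   s2 
   s1     s1   s1 
   s2     s3   s1 
   s3     s4   s5 
   s4     s6   s7 
   s5     s8   s9 
 * s6     s6   s7 
 * s7     s8   s9 
 * s8     s4   s5 
 * s9     s3  s10 
   s10    s3  s10 
(> = start, * = accepting)

start=s0 accept=s6,s7,s8,s9 s0-a->s1 s0-b->s2 s1-a->s1 s1-b->s1 s2-a->s3 s2-b->s1 s3-a->s4 s3-b->s5 s4-a->s6 s4-b->s7 s5-a->s8 s5-b->s9 s6-a->s6 s6-b->s7 s7-a->s8 s7-b->s9 s8-a->s4 s8-b->s5 s9-a->s3 s9-b->s10 s10-a->s3 s10-b->s10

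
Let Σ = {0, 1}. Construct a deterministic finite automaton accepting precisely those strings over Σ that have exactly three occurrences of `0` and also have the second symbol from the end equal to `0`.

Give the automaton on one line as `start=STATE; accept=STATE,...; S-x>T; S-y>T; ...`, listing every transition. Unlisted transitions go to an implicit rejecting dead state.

start=q0; accept=q3,q6; q0-0>q1; q0-1>q0; q1-0>q2; q1-1>q1; q2-0>q3; q2-1>q4; q3-0>q5; q3-1>q6; q4-0>q7; q4-1>q4; q5-0>q5; q5-1>q5; q6-0>q5; q6-1>q5; q7-0>q5; q7-1>q6

Build one automaton per condition and run them in lockstep. The first has 5 states tracking the count of `0`s, saturating at 4; the second has 7 states tracking the last 2 symbols read. A product state is a pair (one from each), accepting exactly when both do. Equivalent product states are then merged.
        0   1  
>  q0   q1  q0 
   q1   q2  q1 
   q2   q3  q4 
 * q3   q5  q6 
   q4   q7  q4 
   q5   q5  q5 
 * q6   q5  q5 
   q7   q5  q6 
(> = start, * = accepting)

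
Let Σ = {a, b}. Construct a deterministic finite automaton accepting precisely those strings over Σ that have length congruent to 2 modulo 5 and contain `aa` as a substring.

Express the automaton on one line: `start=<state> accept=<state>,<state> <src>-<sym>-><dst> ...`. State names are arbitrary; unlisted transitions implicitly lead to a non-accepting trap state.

start=q0 accept=q3 q0-a->q1 q0-b->q2 q1-a->q3 q1-b->q4 q2-a->q5 q2-b->q4 q3-a->q6 q3-b->q6 q4-a->q7 q4-b->q8 q5-a->q6 q5-b->q8 q6-a->q9 q6-b->q9 q7-a->q9 q7-b->q10 q8-a->q11 q8-b->q10 q9-a->q12 q9-b->q12 q10-a->q13 q10-b->q0 q11-a->q12 q11-b->q0 q12-a->q14 q12-b->q14 q13-a->q14 q13-b->q2 q14-a->q3 q14-b->q3

Build one automaton per condition and run them in lockstep. The first has 5 states tracking the input length modulo 5; the second has 3 states tracking whether and how much of `aa` has been seen. A product state is a pair (one from each), accepting exactly when both do.
          a    b  
>  q0     q1   q2 
   q1     q3   q4 
   q2     q5   q4 
 * q3     q6   q6 
   q4     q7   q8 
   q5     q6   q8 
   q6     q9   q9 
   q7     q9  q10 
   q8    q11  q10 
   q9    q12  q12 
   q10   q13   q0 
   q11   q12   q0 
   q12   q14  q14 
   q13   q14   q2 
   q14    q3   q3 
(> = start, * = accepting)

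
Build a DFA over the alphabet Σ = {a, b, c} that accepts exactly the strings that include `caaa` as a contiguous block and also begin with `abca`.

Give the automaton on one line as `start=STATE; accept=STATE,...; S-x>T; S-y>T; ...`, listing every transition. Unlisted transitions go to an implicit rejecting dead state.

Run two small machines in parallel and take their product. One (5 states) tracks whether and how much of `caaa` has been seen; the other (6 states) tracks whether the input so far still matches the prefix `abca`. Each combined state is a pair, one component from each; accept when both components accept. Minimizing collapses redundant product states.
10 states suffice.
        a   b   c  
>  S0   S1  S2  S2 
   S1   S2  S3  S2 
   S2   S2  S2  S2 
   S3   S2  S2  S4 
   S4   S5  S2  S2 
   S5   S6  S7  S8 
   S6   S9  S7  S8 
   S7   S7  S7  S8 
   S8   S5  S7  S8 
 * S9   S9  S9  S9 
(> = start, * = accepting)

start=S0; accept=S9; S0-a>S1; S0-b>S2; S0-c>S2; S1-a>S2; S1-b>S3; S1-c>S2; S2-a>S2; S2-b>S2; S2-c>S2; S3-a>S2; S3-b>S2; S3-c>S4; S4-a>S5; S4-b>S2; S4-c>S2; S5-a>S6; S5-b>S7; S5-c>S8; S6-a>S9; S6-b>S7; S6-c>S8; S7-a>S7; S7-b>S7; S7-c>S8; S8-a>S5; S8-b>S7; S8-c>S8; S9-a>S9; S9-b>S9; S9-c>S9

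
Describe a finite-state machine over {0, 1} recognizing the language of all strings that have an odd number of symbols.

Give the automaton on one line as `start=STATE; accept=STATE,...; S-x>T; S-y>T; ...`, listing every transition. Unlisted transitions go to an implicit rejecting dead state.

Only the length mod 2 matters, so use a 2-cycle: from any state, every input symbol moves to the next state, wrapping q1 back to q0. Mark q1 accepting.
2 states suffice.
        0   1  
>  q0   q1  q1 
 * q1   q0  q0 
(> = start, * = accepting)

start=q0; accept=q1; q0-0>q1; q0-1>q1; q1-0>q0; q1-1>q0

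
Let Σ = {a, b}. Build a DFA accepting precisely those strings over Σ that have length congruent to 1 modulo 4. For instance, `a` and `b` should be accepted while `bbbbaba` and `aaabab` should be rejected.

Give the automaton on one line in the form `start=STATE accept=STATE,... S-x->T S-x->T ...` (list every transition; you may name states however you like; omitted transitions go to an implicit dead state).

Only the length mod 4 matters, so use a 4-cycle: from any state, every input symbol moves to the next state, wrapping q3 back to q0. Mark q1 accepting.
4 states suffice.
        a   b  
>  q0   q1  q1 
 * q1   q2  q2 
   q2   q3  q3 
   q3   q0  q0 
(> = start, * = accepting)

start=q0 accept=q1 q0-a->q1 q0-b->q1 q1-a->q2 q1-b->q2 q2-a->q3 q2-b->q3 q3-a->q0 q3-b->q0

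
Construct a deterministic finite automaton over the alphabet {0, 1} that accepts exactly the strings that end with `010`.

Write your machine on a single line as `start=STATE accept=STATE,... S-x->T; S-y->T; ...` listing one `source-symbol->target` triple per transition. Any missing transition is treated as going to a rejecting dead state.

start=s0; accept=s3; s0-0->s1; s0-1->s0; s1-0->s1; s1-1->s2; s2-0->s3; s2-1->s0; s3-0->s1; s3-1->s2

Remember how much of `010` the current input suffix matches. State s0 means no match yet; s1 means the last symbol is `0`; s2 means the last 2 symbols are `01`; s3 means the last 3 symbols are `010`. Only s3 accepts. On a mismatch, fall back to the longest proper suffix that is still a prefix of `010`.
With 4 states:
        0   1  
>  s0   s1  s0 
   s1   s1  s2 
   s2   s3  s0 
 * s3   s1  s2 
(> = start, * = accepting)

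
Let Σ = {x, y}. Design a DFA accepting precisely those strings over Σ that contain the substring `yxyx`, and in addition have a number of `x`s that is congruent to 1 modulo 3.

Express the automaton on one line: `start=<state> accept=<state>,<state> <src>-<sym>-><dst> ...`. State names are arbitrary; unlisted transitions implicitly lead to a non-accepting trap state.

Build one automaton per condition and run them in lockstep. One (5 states) tracks whether and how much of `yxyx` has been seen; the other (3 states) tracks the count of `x`s modulo 3. Each combined state is a pair, one component from each; accept when both components accept.
          x    y  
>  q0     q1   q2 
   q1     q3   q4 
   q2     q5   q2 
   q3     q0   q6 
   q4     q7   q4 
   q5     q3   q8 
   q6     q9   q6 
   q7     q0  q10 
   q8    q11   q4 
   q9     q1  q12 
   q10   q13   q6 
   q11   q13  q11 
   q12   q14   q2 
   q13   q14  q13 
 * q14   q11  q14 
(> = start, * = accepting)

start=q0 accept=q14 q0-x->q1 q0-y->q2 q1-x->q3 q1-y->q4 q2-x->q5 q2-y->q2 q3-x->q0 q3-y->q6 q4-x->q7 q4-y->q4 q5-x->q3 q5-y->q8 q6-x->q9 q6-y->q6 q7-x->q0 q7-y->q10 q8-x->q11 q8-y->q4 q9-x->q1 q9-y->q12 q10-x->q13 q10-y->q6 q11-x->q13 q11-y->q11 q12-x->q14 q12-y->q2 q13-x->q14 q13-y->q13 q14-x->q11 q14-y->q14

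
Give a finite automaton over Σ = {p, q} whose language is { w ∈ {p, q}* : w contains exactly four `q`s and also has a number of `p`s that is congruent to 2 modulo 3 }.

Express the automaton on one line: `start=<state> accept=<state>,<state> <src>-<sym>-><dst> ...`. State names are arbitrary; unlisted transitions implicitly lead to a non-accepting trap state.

Run two small machines in parallel and take their product. The first has 6 states tracking the count of `q`s, saturating at 5; the second has 3 states tracking the count of `p`s modulo 3. A product state is a pair (one from each), accepting exactly when both do.
18 states suffice.
       p  q 
>  A   B  C 
   B   D  E 
   C   E  F 
   D   A  G 
   E   G  H 
   F   H  I 
   G   C  J 
   H   J  K 
   I   K  L 
   J   F  M 
   K   M  N 
   L   N  O 
   M   I  P 
   N   P  Q 
   O   Q  O 
 * P   L  R 
   Q   R  Q 
   R   O  R 
(> = start, * = accepting)

start=A accept=P A-p->B A-q->C B-p->D B-q->E C-p->E C-q->F D-p->A D-q->G E-p->G E-q->H F-p->H F-q->I G-p->C G-q->J H-p->J H-q->K I-p->K I-q->L J-p->F J-q->M K-p->M K-q->N L-p->N L-q->O M-p->I M-q->P N-p->P N-q->Q O-p->Q O-q->O P-p->L P-q->R Q-p->R Q-q->Q R-p->O R-q->R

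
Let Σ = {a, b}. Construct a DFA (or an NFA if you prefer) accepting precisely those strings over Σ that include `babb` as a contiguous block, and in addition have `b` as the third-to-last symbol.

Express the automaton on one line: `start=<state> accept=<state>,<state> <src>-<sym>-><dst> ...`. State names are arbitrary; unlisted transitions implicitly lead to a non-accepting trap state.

start=q0 accept=q16,q17,q18,q19 q0-a->q1 q0-b->q2 q1-a->q3 q1-b->q4 q2-a->q5 q2-b->q6 q3-a->q7 q3-b->q8 q4-a->q9 q4-b->q10 q5-a->q11 q5-b->q12 q6-a->q13 q6-b->q14 q7-a->q7 q7-b->q8 q8-a->q9 q8-b->q10 q9-a->q11 q9-b->q12 q10-a->q13 q10-b->q14 q11-a->q7 q11-b->q8 q12-a->q9 q12-b->q15 q13-a->q11 q13-b->q12 q14-a->q13 q14-b->q14 q15-a->q16 q15-b->q17 q16-a->q18 q16-b->q19 q17-a->q16 q17-b->q17 q18-a->q20 q18-b->q21 q19-a->q22 q19-b->q15 q20-a->q20 q20-b->q21 q21-a->q22 q21-b->q15 q22-a->q18 q22-b->q19

Handle the two conditions separately and then intersect. The first has 5 states tracking whether and how much of `babb` has been seen; the second has 15 states tracking the last 3 symbols read. A product state is a pair (one from each), accepting exactly when both do.
23 states suffice.
          a    b  
>  q0     q1   q2 
   q1     q3   q4 
   q2     q5   q6 
   q3     q7   q8 
   q4     q9  q10 
   q5    q11  q12 
   q6    q13  q14 
   q7     q7   q8 
   q8     q9  q10 
   q9    q11  q12 
   q10   q13  q14 
   q11    q7   q8 
   q12    q9  q15 
   q13   q11  q12 
   q14   q13  q14 
   q15   q16  q17 
 * q16   q18  q19 
 * q17   q16  q17 
 * q18   q20  q21 
 * q19   q22  q15 
   q20   q20  q21 
   q21   q22  q15 
   q22   q18  q19 
(> = start, * = accepting)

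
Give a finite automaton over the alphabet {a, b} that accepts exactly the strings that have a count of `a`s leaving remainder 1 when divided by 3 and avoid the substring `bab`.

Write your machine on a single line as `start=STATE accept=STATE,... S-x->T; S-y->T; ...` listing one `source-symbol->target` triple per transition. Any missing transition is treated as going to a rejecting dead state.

Run two small machines in parallel and take their product. One (3 states) tracks the count of `a`s modulo 3; the other (4 states) tracks partial matches of the forbidden pattern `bab`. Each combined state is a pair, one component from each; accept when both components accept.
12 states suffice.
          a    b  
>  q0     q1   q2 
 * q1     q3   q4 
   q2     q5   q2 
   q3     q0   q6 
 * q4     q7   q4 
 * q5     q3   q8 
   q6     q9   q6 
   q7     q0  q10 
   q8    q10   q8 
   q9     q1  q11 
   q10   q11  q10 
   q11    q8  q11 
(> = start, * = accepting)

start=q0; accept=q1,q4,q5; q0-a->q1; q0-b->q2; q1-a->q3; q1-b->q4; q2-a->q5; q2-b->q2; q3-a->q0; q3-b->q6; q4-a->q7; q4-b->q4; q5-a->q3; q5-b->q8; q6-a->q9; q6-b->q6; q7-a->q0; q7-b->q10; q8-a->q10; q8-b->q8; q9-a->q1; q9-b->q11; q10-a->q11; q10-b->q10; q11-a->q8; q11-b->q11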